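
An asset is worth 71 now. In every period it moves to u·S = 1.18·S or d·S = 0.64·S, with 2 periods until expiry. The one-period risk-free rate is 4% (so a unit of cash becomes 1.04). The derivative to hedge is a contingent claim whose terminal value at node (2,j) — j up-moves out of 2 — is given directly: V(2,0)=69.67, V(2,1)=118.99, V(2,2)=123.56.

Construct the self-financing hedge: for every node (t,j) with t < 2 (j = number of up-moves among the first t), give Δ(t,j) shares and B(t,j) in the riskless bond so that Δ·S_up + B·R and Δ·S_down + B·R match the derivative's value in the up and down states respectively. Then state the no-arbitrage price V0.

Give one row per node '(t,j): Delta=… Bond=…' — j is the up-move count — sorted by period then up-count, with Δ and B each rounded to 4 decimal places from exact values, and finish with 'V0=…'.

The replicating-portfolio and risk-neutral prices coincide; use p* = (1.04−0.64)/(1.18−0.64) = 0.7407 for the latter.
Terminal payoffs: V(2,0)=69.6700, V(2,1)=118.9900, V(2,2)=123.5600
Node (1,0) S=45.4400: V=(p*·118.9900+(1−p*)·69.6700)/1.04=102.1186; Δ=(118.9900−69.6700)/(53.6192−29.0816)=2.0100; B=V−Δ·S=10.7853
Node (1,1) S=83.7800: V=(p*·123.5600+(1−p*)·118.9900)/1.04=117.6684; Δ=(123.5600−118.9900)/(98.8604−53.6192)=0.1010; B=V−Δ·S=109.2055
Node (0,0) S=71.0000: V=(p*·117.6684+(1−p*)·102.1186)/1.04=109.2663; Δ=(117.6684−102.1186)/(83.7800−45.4400)=0.4056; B=V−Δ·S=80.4703
Root portfolio cost Δ·71+B reproduces V0=109.2663.

(0,0): Delta=0.4056 Bond=80.4703
(1,0): Delta=2.0100 Bond=10.7853
(1,1): Delta=0.1010 Bond=109.2055
V0=109.2663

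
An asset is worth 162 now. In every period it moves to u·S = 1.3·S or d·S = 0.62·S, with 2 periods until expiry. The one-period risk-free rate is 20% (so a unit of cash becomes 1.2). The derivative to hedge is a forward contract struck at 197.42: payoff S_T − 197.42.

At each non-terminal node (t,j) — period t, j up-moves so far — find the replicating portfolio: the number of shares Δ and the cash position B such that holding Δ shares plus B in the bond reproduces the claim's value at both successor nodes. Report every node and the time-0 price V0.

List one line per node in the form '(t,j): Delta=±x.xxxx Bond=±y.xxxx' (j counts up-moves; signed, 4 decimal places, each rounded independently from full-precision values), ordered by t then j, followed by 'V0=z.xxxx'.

Since d<R<u, set p* = (R−d)/(u−d) = 0.8529; price each node as the discounted p*-expectation of its children.
At expiry t=2: V(2,0)=-135.1472, V(2,1)=-66.8480, V(2,2)=76.3600
  t=1,j=0: stock 100.4400 → up 130.5720 (V=-66.8480), down 62.2728 (V=-135.1472). Price -64.0767; hedge Δ=1.0000, bond B=-164.5167.
  t=1,j=1: stock 210.6000 → up 273.7800 (V=76.3600), down 130.5720 (V=-66.8480). Price 46.0833; hedge Δ=1.0000, bond B=-164.5167.
  t=0,j=0: stock 162.0000 → up 210.6000 (V=46.0833), down 100.4400 (V=-64.0767). Price 24.9028; hedge Δ=1.0000, bond B=-137.0972.
Each (Δ,B) replicates both successor values, so the strategy is self-financing and V0 is arbitrage-free.

(0,0): Delta=1.0000 Bond=-137.0972
(1,0): Delta=1.0000 Bond=-164.5167
(1,1): Delta=1.0000 Bond=-164.5167
V0=24.9028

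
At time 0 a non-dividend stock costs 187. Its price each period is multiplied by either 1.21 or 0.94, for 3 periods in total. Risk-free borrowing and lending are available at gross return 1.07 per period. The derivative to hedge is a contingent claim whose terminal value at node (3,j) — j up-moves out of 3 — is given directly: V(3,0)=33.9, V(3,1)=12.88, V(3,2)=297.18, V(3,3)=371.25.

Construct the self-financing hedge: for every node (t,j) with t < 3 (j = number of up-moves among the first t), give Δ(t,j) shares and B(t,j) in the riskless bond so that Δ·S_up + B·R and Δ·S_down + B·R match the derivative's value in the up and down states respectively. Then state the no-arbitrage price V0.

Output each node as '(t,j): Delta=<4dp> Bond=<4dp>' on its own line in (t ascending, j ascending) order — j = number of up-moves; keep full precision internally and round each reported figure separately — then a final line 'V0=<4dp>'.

(0,0): Delta=2.6550 Bond=-367.2364
(1,0): Delta=2.4809 Bond=-362.3359
(1,1): Delta=2.8007 Bond=-425.9044
(2,0): Delta=-0.4712 Bond=100.0755
(2,1): Delta=4.9506 Bond=-912.9955
(2,2): Delta=1.0020 Bond=36.7352
V0=129.2480

Risk-neutral probability p* = (R−d)/(u−d) = (1.07−0.94)/(1.21−0.94) = 0.4815.
Payoff layer (t=3): V(3,0)=33.9000, V(3,1)=12.8800, V(3,2)=297.1800, V(3,3)=371.2500
  t=2,j=0: stock 165.2332 → up 199.9322 (V=12.8800), down 155.3192 (V=33.9000). Price 22.2236; hedge Δ=-0.4712, bond B=100.0755.
  t=2,j=1: stock 212.6938 → up 257.3595 (V=297.1800), down 199.9322 (V=12.8800). Price 139.9675; hedge Δ=4.9506, bond B=-912.9955.
  t=2,j=2: stock 273.7867 → up 331.2819 (V=371.2500), down 257.3595 (V=297.1800). Price 311.0685; hedge Δ=1.0020, bond B=36.7352.
  t=1,j=0: stock 175.7800 → up 212.6938 (V=139.9675), down 165.2332 (V=22.2236). Price 73.7524; hedge Δ=2.4809, bond B=-362.3359.
  t=1,j=1: stock 226.2700 → up 273.7867 (V=311.0685), down 212.6938 (V=139.9675). Price 207.8032; hedge Δ=2.8007, bond B=-425.9044.
  t=0,j=0: stock 187.0000 → up 226.2700 (V=207.8032), down 175.7800 (V=73.7524). Price 129.2480; hedge Δ=2.6550, bond B=-367.2364.
Check: Δ(0,0)·S0 + B(0,0) = 129.2480 = V0.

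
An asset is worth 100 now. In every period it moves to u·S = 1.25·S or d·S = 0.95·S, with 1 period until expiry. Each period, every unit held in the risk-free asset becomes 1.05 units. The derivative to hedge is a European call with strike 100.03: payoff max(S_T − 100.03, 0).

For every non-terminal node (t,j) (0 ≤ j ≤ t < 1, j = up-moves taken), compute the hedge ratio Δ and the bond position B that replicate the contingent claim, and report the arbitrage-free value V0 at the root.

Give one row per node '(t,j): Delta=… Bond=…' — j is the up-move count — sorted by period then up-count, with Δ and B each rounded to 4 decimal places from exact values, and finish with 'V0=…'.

The replicating-portfolio and risk-neutral prices coincide; use p* = (1.05−0.95)/(1.25−0.95) = 0.3333 for the latter.
Terminal values V(1,·): V(1,0)=0.0000, V(1,1)=24.9700
(0,0): S=100.0000. Δ = (V_up−V_dn)/(S_up−S_dn) = (24.9700−0.0000)/(125.0000−95.0000) = 0.8323. V = [p*·24.9700 + (1−p*)·0.0000]/1.05 = 7.9270. B = V − Δ·S = -75.3063.
Each (Δ,B) replicates both successor values, so the strategy is self-financing and V0 is arbitrage-free.

(0,0): Delta=0.8323 Bond=-75.3063
V0=7.9270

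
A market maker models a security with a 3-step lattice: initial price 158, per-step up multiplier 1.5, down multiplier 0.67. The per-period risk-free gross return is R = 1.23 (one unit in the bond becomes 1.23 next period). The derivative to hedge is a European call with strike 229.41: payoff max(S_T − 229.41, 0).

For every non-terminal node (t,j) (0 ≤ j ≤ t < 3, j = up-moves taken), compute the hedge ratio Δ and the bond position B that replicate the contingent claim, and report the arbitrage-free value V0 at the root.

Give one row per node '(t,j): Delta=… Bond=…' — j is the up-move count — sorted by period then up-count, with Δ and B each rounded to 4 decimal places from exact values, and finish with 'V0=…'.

Under the risk-neutral measure, an up-move has probability p* = (R−d)/(u−d) = 0.6747 and values discount at R = 1.23.
Payoff layer (t=3): V(3,0)=0.0000, V(3,1)=0.0000, V(3,2)=8.7750, V(3,3)=303.8400
(2,0): S=70.9262. Δ = (V_up−V_dn)/(S_up−S_dn) = (0.0000−0.0000)/(106.3893−47.5206) = 0.0000. V = [p*·0.0000 + (1−p*)·0.0000]/1.23 = 0.0000. B = V − Δ·S = 0.0000.
(2,1): S=158.7900. Δ = (V_up−V_dn)/(S_up−S_dn) = (8.7750−0.0000)/(238.1850−106.3893) = 0.0666. V = [p*·8.7750 + (1−p*)·0.0000]/1.23 = 4.8134. B = V − Δ·S = -5.7589.
(2,2): S=355.5000. Δ = (V_up−V_dn)/(S_up−S_dn) = (303.8400−8.7750)/(533.2500−238.1850) = 1.0000. V = [p*·303.8400 + (1−p*)·8.7750]/1.23 = 168.9878. B = V − Δ·S = -186.5122.
(1,0): S=105.8600. Δ = (V_up−V_dn)/(S_up−S_dn) = (4.8134−0.0000)/(158.7900−70.9262) = 0.0548. V = [p*·4.8134 + (1−p*)·0.0000]/1.23 = 2.6403. B = V − Δ·S = -3.1590.
(1,1): S=237.0000. Δ = (V_up−V_dn)/(S_up−S_dn) = (168.9878−4.8134)/(355.5000−158.7900) = 0.8346. V = [p*·168.9878 + (1−p*)·4.8134]/1.23 = 93.9688. B = V − Δ·S = -103.8316.
(0,0): S=158.0000. Δ = (V_up−V_dn)/(S_up−S_dn) = (93.9688−2.6403)/(237.0000−105.8600) = 0.6964. V = [p*·93.9688 + (1−p*)·2.6403]/1.23 = 52.2435. B = V − Δ·S = -57.7908.
Root portfolio cost Δ·158+B reproduces V0=52.2435.

(0,0): Delta=0.6964 Bond=-57.7908
(1,0): Delta=0.0548 Bond=-3.1590
(1,1): Delta=0.8346 Bond=-103.8316
(2,0): Delta=0.0000 Bond=0.0000
(2,1): Delta=0.0666 Bond=-5.7589
(2,2): Delta=1.0000 Bond=-186.5122
V0=52.2435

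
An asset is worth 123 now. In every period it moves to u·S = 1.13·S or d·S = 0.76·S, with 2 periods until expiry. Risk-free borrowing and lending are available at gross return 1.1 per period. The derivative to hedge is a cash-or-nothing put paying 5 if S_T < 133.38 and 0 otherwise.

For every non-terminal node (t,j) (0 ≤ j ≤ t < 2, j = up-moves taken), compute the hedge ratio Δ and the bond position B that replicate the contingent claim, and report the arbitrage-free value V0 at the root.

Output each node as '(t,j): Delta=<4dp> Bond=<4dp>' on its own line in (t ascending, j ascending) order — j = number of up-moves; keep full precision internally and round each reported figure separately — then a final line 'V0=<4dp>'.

Risk-neutral probability p* = (R−d)/(u−d) = (1.1−0.76)/(1.13−0.76) = 0.9189.
Terminal values V(2,·): V(2,0)=5.0000, V(2,1)=5.0000, V(2,2)=0.0000
(1,0): S=93.4800. Δ = (V_up−V_dn)/(S_up−S_dn) = (5.0000−5.0000)/(105.6324−71.0448) = 0.0000. V = [p*·5.0000 + (1−p*)·5.0000]/1.1 = 4.5455. B = V − Δ·S = 4.5455.
(1,1): S=138.9900. Δ = (V_up−V_dn)/(S_up−S_dn) = (0.0000−5.0000)/(157.0587−105.6324) = -0.0972. V = [p*·0.0000 + (1−p*)·5.0000]/1.1 = 0.3686. B = V − Δ·S = 13.8821.
(0,0): S=123.0000. Δ = (V_up−V_dn)/(S_up−S_dn) = (0.3686−4.5455)/(138.9900−93.4800) = -0.0918. V = [p*·0.3686 + (1−p*)·4.5455]/1.1 = 0.6429. B = V − Δ·S = 11.9319.
Self-financing check: at every node Δ·S+B equals the discounted successor values.

(0,0): Delta=-0.0918 Bond=11.9319
(1,0): Delta=0.0000 Bond=4.5455
(1,1): Delta=-0.0972 Bond=13.8821
V0=0.6429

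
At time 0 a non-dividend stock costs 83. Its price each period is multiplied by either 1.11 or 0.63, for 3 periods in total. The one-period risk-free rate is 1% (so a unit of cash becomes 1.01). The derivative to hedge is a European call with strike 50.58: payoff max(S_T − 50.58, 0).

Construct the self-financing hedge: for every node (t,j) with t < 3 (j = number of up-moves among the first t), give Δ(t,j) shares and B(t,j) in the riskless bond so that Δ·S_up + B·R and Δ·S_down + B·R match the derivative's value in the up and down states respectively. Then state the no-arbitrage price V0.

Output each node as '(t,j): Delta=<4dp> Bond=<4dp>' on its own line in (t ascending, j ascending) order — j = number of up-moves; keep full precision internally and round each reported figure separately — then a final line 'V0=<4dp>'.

The replicating-portfolio and risk-neutral prices coincide; use p* = (1.01−0.63)/(1.11−0.63) = 0.7917 for the latter.
Terminal values V(3,·): V(3,0)=0.0000, V(3,1)=0.0000, V(3,2)=13.8465, V(3,3)=62.9334
  t=2,j=0: stock 32.9427 → up 36.5664 (V=0.0000), down 20.7539 (V=0.0000). Price 0.0000; hedge Δ=0.0000, bond B=0.0000.
  t=2,j=1: stock 58.0419 → up 64.4265 (V=13.8465), down 36.5664 (V=0.0000). Price 10.8533; hedge Δ=0.4970, bond B=-17.9936.
  t=2,j=2: stock 102.2643 → up 113.5134 (V=62.9334), down 64.4265 (V=13.8465). Price 52.1851; hedge Δ=1.0000, bond B=-50.0792.
  t=1,j=0: stock 52.2900 → up 58.0419 (V=10.8533), down 32.9427 (V=0.0000). Price 8.5071; hedge Δ=0.4324, bond B=-14.1039.
  t=1,j=1: stock 92.1300 → up 102.2643 (V=52.1851), down 58.0419 (V=10.8533). Price 43.1429; hedge Δ=0.9346, bond B=-42.9651.
  t=0,j=0: stock 83.0000 → up 92.1300 (V=43.1429), down 52.2900 (V=8.5071). Price 35.5714; hedge Δ=0.8694, bond B=-36.5865.
Each (Δ,B) replicates both successor values, so the strategy is self-financing and V0 is arbitrage-free.

(0,0): Delta=0.8694 Bond=-36.5865
(1,0): Delta=0.4324 Bond=-14.1039
(1,1): Delta=0.9346 Bond=-42.9651
(2,0): Delta=0.0000 Bond=0.0000
(2,1): Delta=0.4970 Bond=-17.9936
(2,2): Delta=1.0000 Bond=-50.0792
V0=35.5714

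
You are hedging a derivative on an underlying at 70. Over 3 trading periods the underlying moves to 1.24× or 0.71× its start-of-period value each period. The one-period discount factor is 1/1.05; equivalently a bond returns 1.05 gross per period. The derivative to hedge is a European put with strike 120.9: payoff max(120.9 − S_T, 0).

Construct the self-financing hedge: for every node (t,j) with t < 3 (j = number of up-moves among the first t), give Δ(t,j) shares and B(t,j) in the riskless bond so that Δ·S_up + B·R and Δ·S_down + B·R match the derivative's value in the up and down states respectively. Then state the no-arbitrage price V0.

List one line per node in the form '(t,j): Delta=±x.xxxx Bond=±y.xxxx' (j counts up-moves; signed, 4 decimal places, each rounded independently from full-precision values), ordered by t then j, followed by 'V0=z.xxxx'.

The replicating-portfolio and risk-neutral prices coincide; use p* = (1.05−0.71)/(1.24−0.71) = 0.6415 for the latter.
Terminal payoffs: V(3,0)=95.8462, V(3,1)=77.1441, V(3,2)=44.4813, V(3,3)=0.0000
  t=2,j=0: stock 35.2870 → up 43.7559 (V=77.1441), down 25.0538 (V=95.8462). Price 79.8559; hedge Δ=-1.0000, bond B=115.1429.
  t=2,j=1: stock 61.6280 → up 76.4187 (V=44.4813), down 43.7559 (V=77.1441). Price 53.5149; hedge Δ=-1.0000, bond B=115.1429.
  t=2,j=2: stock 107.6320 → up 133.4637 (V=0.0000), down 76.4187 (V=44.4813). Price 15.1868; hedge Δ=-0.7798, bond B=99.1137.
  t=1,j=0: stock 49.7000 → up 61.6280 (V=53.5149), down 35.2870 (V=79.8559). Price 59.9599; hedge Δ=-1.0000, bond B=109.6599.
  t=1,j=1: stock 86.8000 → up 107.6320 (V=15.1868), down 61.6280 (V=53.5149). Price 27.5496; hedge Δ=-0.8331, bond B=99.8667.
  t=0,j=0: stock 70.0000 → up 86.8000 (V=27.5496), down 49.7000 (V=59.9599). Price 37.3032; hedge Δ=-0.8736, bond B=98.4547.
Self-financing check: at every node Δ·S+B equals the discounted successor values.

(0,0): Delta=-0.8736 Bond=98.4547
(1,0): Delta=-1.0000 Bond=109.6599
(1,1): Delta=-0.8331 Bond=99.8667
(2,0): Delta=-1.0000 Bond=115.1429
(2,1): Delta=-1.0000 Bond=115.1429
(2,2): Delta=-0.7798 Bond=99.1137
V0=37.3032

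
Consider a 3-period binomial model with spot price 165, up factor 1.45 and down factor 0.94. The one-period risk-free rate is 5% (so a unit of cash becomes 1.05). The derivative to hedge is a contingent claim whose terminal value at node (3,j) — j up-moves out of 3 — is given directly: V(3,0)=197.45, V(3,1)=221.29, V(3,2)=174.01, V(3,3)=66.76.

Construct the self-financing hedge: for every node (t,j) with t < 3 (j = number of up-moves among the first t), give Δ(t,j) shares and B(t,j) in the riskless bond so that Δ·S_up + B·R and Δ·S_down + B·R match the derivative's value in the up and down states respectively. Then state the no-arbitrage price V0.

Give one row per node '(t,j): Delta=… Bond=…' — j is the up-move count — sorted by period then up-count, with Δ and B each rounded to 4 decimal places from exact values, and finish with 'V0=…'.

Since d<R<u, set p* = (R−d)/(u−d) = 0.2157; price each node as the discounted p*-expectation of its children.
At expiry t=3: V(3,0)=197.4500, V(3,1)=221.2900, V(3,2)=174.0100, V(3,3)=66.7600
Node (2,0) S=145.7940: V=(p*·221.2900+(1−p*)·197.4500)/1.05=192.9447; Δ=(221.2900−197.4500)/(211.4013−137.0464)=0.3206; B=V−Δ·S=146.1996
Node (2,1) S=224.8950: V=(p*·174.0100+(1−p*)·221.2900)/1.05=201.0403; Δ=(174.0100−221.2900)/(326.0977−211.4013)=-0.4122; B=V−Δ·S=293.7462
Node (2,2) S=346.9125: V=(p*·66.7600+(1−p*)·174.0100)/1.05=143.6930; Δ=(66.7600−174.0100)/(503.0231−326.0978)=-0.6062; B=V−Δ·S=353.9871
Node (1,0) S=155.1000: V=(p*·201.0403+(1−p*)·192.9447)/1.05=185.4198; Δ=(201.0403−192.9447)/(224.8950−145.7940)=0.1023; B=V−Δ·S=169.5461
Node (1,1) S=239.2500: V=(p*·143.6930+(1−p*)·201.0403)/1.05=179.6870; Δ=(143.6930−201.0403)/(346.9125−224.8950)=-0.4700; B=V−Δ·S=292.1327
Node (0,0) S=165.0000: V=(p*·179.6870+(1−p*)·185.4198)/1.05=175.4127; Δ=(179.6870−185.4198)/(239.2500−155.1000)=-0.0681; B=V−Δ·S=186.6537
Self-financing check: at every node Δ·S+B equals the discounted successor values.

(0,0): Delta=-0.0681 Bond=186.6537
(1,0): Delta=0.1023 Bond=169.5461
(1,1): Delta=-0.4700 Bond=292.1327
(2,0): Delta=0.3206 Bond=146.1996
(2,1): Delta=-0.4122 Bond=293.7462
(2,2): Delta=-0.6062 Bond=353.9871
V0=175.4127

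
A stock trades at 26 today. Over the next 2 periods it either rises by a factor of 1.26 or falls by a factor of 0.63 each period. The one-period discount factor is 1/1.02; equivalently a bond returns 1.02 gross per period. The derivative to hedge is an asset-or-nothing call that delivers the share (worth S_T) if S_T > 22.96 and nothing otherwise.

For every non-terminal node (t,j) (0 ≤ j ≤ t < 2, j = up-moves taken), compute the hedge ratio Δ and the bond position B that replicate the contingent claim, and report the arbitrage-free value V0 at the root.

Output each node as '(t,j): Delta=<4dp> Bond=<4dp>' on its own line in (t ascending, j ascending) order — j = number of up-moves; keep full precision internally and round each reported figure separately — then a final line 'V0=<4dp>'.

(0,0): Delta=1.5294 Bond=-24.5606
(1,0): Delta=0.0000 Bond=0.0000
(1,1): Delta=2.0000 Bond=-40.4682
V0=15.2042

Since d<R<u, set p* = (R−d)/(u−d) = 0.6190; price each node as the discounted p*-expectation of its children.
At expiry t=2: V(2,0)=0.0000, V(2,1)=0.0000, V(2,2)=41.2776
Node (1,0) S=16.3800: V=(p*·0.0000+(1−p*)·0.0000)/1.02=0.0000; Δ=(0.0000−0.0000)/(20.6388−10.3194)=0.0000; B=V−Δ·S=0.0000
Node (1,1) S=32.7600: V=(p*·41.2776+(1−p*)·0.0000)/1.02=25.0518; Δ=(41.2776−0.0000)/(41.2776−20.6388)=2.0000; B=V−Δ·S=-40.4682
Node (0,0) S=26.0000: V=(p*·25.0518+(1−p*)·0.0000)/1.02=15.2042; Δ=(25.0518−0.0000)/(32.7600−16.3800)=1.5294; B=V−Δ·S=-24.5606
The time-0 hedge costs 15.2042, which is the no-arbitrage price.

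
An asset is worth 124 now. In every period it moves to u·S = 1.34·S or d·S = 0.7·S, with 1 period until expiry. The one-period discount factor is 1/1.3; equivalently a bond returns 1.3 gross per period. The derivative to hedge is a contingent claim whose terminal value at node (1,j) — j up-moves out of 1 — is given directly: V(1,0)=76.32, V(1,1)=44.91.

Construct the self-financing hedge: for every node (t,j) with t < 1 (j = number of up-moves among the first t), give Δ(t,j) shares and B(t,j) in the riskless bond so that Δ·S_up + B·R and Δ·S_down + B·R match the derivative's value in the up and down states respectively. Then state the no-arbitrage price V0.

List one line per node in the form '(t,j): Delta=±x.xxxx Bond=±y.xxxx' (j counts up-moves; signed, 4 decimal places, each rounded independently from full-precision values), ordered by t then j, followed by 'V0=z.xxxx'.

Risk-neutral probability p* = (R−d)/(u−d) = (1.3−0.7)/(1.34−0.7) = 0.9375.
At expiry t=1: V(1,0)=76.3200, V(1,1)=44.9100
(0,0): S=124.0000. Δ = (V_up−V_dn)/(S_up−S_dn) = (44.9100−76.3200)/(166.1600−86.8000) = -0.3958. V = [p*·44.9100 + (1−p*)·76.3200]/1.3 = 36.0562. B = V − Δ·S = 85.1344.
Check: Δ(0,0)·S0 + B(0,0) = 36.0562 = V0.

(0,0): Delta=-0.3958 Bond=85.1344
V0=36.0562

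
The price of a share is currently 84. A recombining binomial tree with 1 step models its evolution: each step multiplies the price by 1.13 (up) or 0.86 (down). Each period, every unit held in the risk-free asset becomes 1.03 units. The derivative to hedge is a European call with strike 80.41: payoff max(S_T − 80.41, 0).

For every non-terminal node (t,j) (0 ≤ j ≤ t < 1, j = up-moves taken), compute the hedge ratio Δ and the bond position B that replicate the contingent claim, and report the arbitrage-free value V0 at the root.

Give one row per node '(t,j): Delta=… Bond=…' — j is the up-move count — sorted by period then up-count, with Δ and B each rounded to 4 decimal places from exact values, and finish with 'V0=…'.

(0,0): Delta=0.6398 Bond=-44.8709
V0=8.8698

The replicating-portfolio and risk-neutral prices coincide; use p* = (1.03−0.86)/(1.13−0.86) = 0.6296 for the latter.
Terminal values V(1,·): V(1,0)=0.0000, V(1,1)=14.5100
  t=0,j=0: stock 84.0000 → up 94.9200 (V=14.5100), down 72.2400 (V=0.0000). Price 8.8698; hedge Δ=0.6398, bond B=-44.8709.
Root portfolio cost Δ·84+B reproduces V0=8.8698.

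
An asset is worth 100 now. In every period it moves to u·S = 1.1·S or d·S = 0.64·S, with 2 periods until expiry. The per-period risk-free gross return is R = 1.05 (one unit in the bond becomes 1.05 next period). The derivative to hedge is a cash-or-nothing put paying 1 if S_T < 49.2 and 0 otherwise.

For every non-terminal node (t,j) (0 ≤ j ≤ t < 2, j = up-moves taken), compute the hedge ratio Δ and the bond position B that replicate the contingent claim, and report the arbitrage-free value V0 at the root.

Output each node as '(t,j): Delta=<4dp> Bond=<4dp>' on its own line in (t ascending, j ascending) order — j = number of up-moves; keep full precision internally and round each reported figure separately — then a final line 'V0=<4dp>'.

(0,0): Delta=-0.0023 Bond=0.2358
(1,0): Delta=-0.0340 Bond=2.2774
(1,1): Delta=0.0000 Bond=0.0000
V0=0.0107

The replicating-portfolio and risk-neutral prices coincide; use p* = (1.05−0.64)/(1.1−0.64) = 0.8913 for the latter.
At expiry t=2: V(2,0)=1.0000, V(2,1)=0.0000, V(2,2)=0.0000
(1,0): S=64.0000. Δ = (V_up−V_dn)/(S_up−S_dn) = (0.0000−1.0000)/(70.4000−40.9600) = -0.0340. V = [p*·0.0000 + (1−p*)·1.0000]/1.05 = 0.1035. B = V − Δ·S = 2.2774.
(1,1): S=110.0000. Δ = (V_up−V_dn)/(S_up−S_dn) = (0.0000−0.0000)/(121.0000−70.4000) = 0.0000. V = [p*·0.0000 + (1−p*)·0.0000]/1.05 = 0.0000. B = V − Δ·S = 0.0000.
(0,0): S=100.0000. Δ = (V_up−V_dn)/(S_up−S_dn) = (0.0000−0.1035)/(110.0000−64.0000) = -0.0023. V = [p*·0.0000 + (1−p*)·0.1035]/1.05 = 0.0107. B = V − Δ·S = 0.2358.
Root portfolio cost Δ·100+B reproduces V0=0.0107.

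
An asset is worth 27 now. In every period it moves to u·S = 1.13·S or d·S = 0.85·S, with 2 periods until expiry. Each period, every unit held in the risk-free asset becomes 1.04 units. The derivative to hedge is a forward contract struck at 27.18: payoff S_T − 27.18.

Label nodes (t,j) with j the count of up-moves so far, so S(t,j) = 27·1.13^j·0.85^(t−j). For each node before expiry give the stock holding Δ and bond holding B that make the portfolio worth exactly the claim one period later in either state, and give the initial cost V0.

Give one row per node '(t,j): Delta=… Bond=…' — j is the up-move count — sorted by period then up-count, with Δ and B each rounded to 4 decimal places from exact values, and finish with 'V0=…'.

Under the risk-neutral measure, an up-move has probability p* = (R−d)/(u−d) = 0.6786 and values discount at R = 1.04.
Payoff layer (t=2): V(2,0)=-7.6725, V(2,1)=-1.2465, V(2,2)=7.2963
(1,0): S=22.9500. Δ = (V_up−V_dn)/(S_up−S_dn) = (-1.2465−-7.6725)/(25.9335−19.5075) = 1.0000. V = [p*·-1.2465 + (1−p*)·-7.6725]/1.04 = -3.1846. B = V − Δ·S = -26.1346.
(1,1): S=30.5100. Δ = (V_up−V_dn)/(S_up−S_dn) = (7.2963−-1.2465)/(34.4763−25.9335) = 1.0000. V = [p*·7.2963 + (1−p*)·-1.2465]/1.04 = 4.3754. B = V − Δ·S = -26.1346.
(0,0): S=27.0000. Δ = (V_up−V_dn)/(S_up−S_dn) = (4.3754−-3.1846)/(30.5100−22.9500) = 1.0000. V = [p*·4.3754 + (1−p*)·-3.1846]/1.04 = 1.8706. B = V − Δ·S = -25.1294.
Root portfolio cost Δ·27+B reproduces V0=1.8706.

(0,0): Delta=1.0000 Bond=-25.1294
(1,0): Delta=1.0000 Bond=-26.1346
(1,1): Delta=1.0000 Bond=-26.1346
V0=1.8706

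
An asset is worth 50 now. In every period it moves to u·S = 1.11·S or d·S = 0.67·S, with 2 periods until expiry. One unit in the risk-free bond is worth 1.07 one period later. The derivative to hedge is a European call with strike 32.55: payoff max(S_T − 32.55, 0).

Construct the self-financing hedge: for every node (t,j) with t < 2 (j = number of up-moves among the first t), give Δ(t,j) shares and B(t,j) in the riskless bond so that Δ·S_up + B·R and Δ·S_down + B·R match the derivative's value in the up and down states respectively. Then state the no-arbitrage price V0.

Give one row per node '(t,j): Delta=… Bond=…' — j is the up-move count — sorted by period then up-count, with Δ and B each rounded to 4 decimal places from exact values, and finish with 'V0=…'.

The replicating-portfolio and risk-neutral prices coincide; use p* = (1.07−0.67)/(1.11−0.67) = 0.9091 for the latter.
Payoff layer (t=2): V(2,0)=0.0000, V(2,1)=4.6350, V(2,2)=29.0550
(1,0): S=33.5000. Δ = (V_up−V_dn)/(S_up−S_dn) = (4.6350−0.0000)/(37.1850−22.4450) = 0.3145. V = [p*·4.6350 + (1−p*)·0.0000]/1.07 = 3.9380. B = V − Δ·S = -6.5961.
(1,1): S=55.5000. Δ = (V_up−V_dn)/(S_up−S_dn) = (29.0550−4.6350)/(61.6050−37.1850) = 1.0000. V = [p*·29.0550 + (1−p*)·4.6350]/1.07 = 25.0794. B = V − Δ·S = -30.4206.
(0,0): S=50.0000. Δ = (V_up−V_dn)/(S_up−S_dn) = (25.0794−3.9380)/(55.5000−33.5000) = 0.9610. V = [p*·25.0794 + (1−p*)·3.9380]/1.07 = 21.6425. B = V − Δ·S = -26.4063.
Root portfolio cost Δ·50+B reproduces V0=21.6425.

(0,0): Delta=0.9610 Bond=-26.4063
(1,0): Delta=0.3145 Bond=-6.5961
(1,1): Delta=1.0000 Bond=-30.4206
V0=21.6425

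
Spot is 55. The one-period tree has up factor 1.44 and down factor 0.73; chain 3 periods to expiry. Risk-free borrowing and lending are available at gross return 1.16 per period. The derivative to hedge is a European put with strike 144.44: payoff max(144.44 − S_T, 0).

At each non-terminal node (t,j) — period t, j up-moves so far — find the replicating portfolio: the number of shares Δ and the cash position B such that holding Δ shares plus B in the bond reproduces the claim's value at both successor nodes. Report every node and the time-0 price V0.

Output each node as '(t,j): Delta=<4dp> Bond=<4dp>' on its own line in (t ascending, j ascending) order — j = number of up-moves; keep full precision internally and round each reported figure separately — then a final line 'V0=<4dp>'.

No-arbitrage ⇒ martingale measure with p* = (R−d)/(u−d) = 0.6056.
Payoff layer (t=3): V(3,0)=123.0441, V(3,1)=102.2343, V(3,2)=61.1850, V(3,3)=0.0000
(2,0): S=29.3095. Δ = (V_up−V_dn)/(S_up−S_dn) = (102.2343−123.0441)/(42.2057−21.3959) = -1.0000. V = [p*·102.2343 + (1−p*)·123.0441]/1.16 = 95.2077. B = V − Δ·S = 124.5172.
(2,1): S=57.8160. Δ = (V_up−V_dn)/(S_up−S_dn) = (61.1850−102.2343)/(83.2550−42.2057) = -1.0000. V = [p*·61.1850 + (1−p*)·102.2343]/1.16 = 66.7012. B = V − Δ·S = 124.5172.
(2,2): S=114.0480. Δ = (V_up−V_dn)/(S_up−S_dn) = (0.0000−61.1850)/(164.2291−83.2550) = -0.7556. V = [p*·0.0000 + (1−p*)·61.1850]/1.16 = 20.8011. B = V − Δ·S = 106.9771.
(1,0): S=40.1500. Δ = (V_up−V_dn)/(S_up−S_dn) = (66.7012−95.2077)/(57.8160−29.3095) = -1.0000. V = [p*·66.7012 + (1−p*)·95.2077]/1.16 = 67.1924. B = V − Δ·S = 107.3424.
(1,1): S=79.2000. Δ = (V_up−V_dn)/(S_up−S_dn) = (20.8011−66.7012)/(114.0480−57.8160) = -0.8163. V = [p*·20.8011 + (1−p*)·66.7012]/1.16 = 33.5367. B = V − Δ·S = 98.1848.
(0,0): S=55.0000. Δ = (V_up−V_dn)/(S_up−S_dn) = (33.5367−67.1924)/(79.2000−40.1500) = -0.8619. V = [p*·33.5367 + (1−p*)·67.1924]/1.16 = 40.3529. B = V − Δ·S = 87.7554.
Each (Δ,B) replicates both successor values, so the strategy is self-financing and V0 is arbitrage-free.

(0,0): Delta=-0.8619 Bond=87.7554
(1,0): Delta=-1.0000 Bond=107.3424
(1,1): Delta=-0.8163 Bond=98.1848
(2,0): Delta=-1.0000 Bond=124.5172
(2,1): Delta=-1.0000 Bond=124.5172
(2,2): Delta=-0.7556 Bond=106.9771
V0=40.3529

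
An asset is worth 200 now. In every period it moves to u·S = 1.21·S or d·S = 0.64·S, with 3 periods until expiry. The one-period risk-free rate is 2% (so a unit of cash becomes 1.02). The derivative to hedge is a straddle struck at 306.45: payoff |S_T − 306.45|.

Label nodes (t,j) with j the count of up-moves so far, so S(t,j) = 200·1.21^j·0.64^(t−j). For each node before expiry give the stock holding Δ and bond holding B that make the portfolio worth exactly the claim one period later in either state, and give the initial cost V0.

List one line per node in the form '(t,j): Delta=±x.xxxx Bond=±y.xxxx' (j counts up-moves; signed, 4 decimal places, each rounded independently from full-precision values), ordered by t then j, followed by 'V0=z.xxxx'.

Under the risk-neutral measure, an up-move has probability p* = (R−d)/(u−d) = 0.6667 and values discount at R = 1.02.
Payoff layer (t=3): V(3,0)=254.0212, V(3,1)=207.3268, V(3,2)=119.0452, V(3,3)=47.8622
  t=2,j=0: stock 81.9200 → up 99.1232 (V=207.3268), down 52.4288 (V=254.0212). Price 218.5212; hedge Δ=-1.0000, bond B=300.4412.
  t=2,j=1: stock 154.8800 → up 187.4048 (V=119.0452), down 99.1232 (V=207.3268). Price 145.5612; hedge Δ=-1.0000, bond B=300.4412.
  t=2,j=2: stock 292.8200 → up 354.3122 (V=47.8622), down 187.4048 (V=119.0452). Price 70.1861; hedge Δ=-0.4265, bond B=195.0686.
  t=1,j=0: stock 128.0000 → up 154.8800 (V=145.5612), down 81.9200 (V=218.5212). Price 166.5502; hedge Δ=-1.0000, bond B=294.5502.
  t=1,j=1: stock 242.0000 → up 292.8200 (V=70.1861), down 154.8800 (V=145.5612). Price 93.4423; hedge Δ=-0.5464, bond B=225.6792.
  t=0,j=0: stock 200.0000 → up 242.0000 (V=93.4423), down 128.0000 (V=166.5502). Price 115.5016; hedge Δ=-0.6413, bond B=243.7610.
Check: Δ(0,0)·S0 + B(0,0) = 115.5016 = V0.

(0,0): Delta=-0.6413 Bond=243.7610
(1,0): Delta=-1.0000 Bond=294.5502
(1,1): Delta=-0.5464 Bond=225.6792
(2,0): Delta=-1.0000 Bond=300.4412
(2,1): Delta=-1.0000 Bond=300.4412
(2,2): Delta=-0.4265 Bond=195.0686
V0=115.5016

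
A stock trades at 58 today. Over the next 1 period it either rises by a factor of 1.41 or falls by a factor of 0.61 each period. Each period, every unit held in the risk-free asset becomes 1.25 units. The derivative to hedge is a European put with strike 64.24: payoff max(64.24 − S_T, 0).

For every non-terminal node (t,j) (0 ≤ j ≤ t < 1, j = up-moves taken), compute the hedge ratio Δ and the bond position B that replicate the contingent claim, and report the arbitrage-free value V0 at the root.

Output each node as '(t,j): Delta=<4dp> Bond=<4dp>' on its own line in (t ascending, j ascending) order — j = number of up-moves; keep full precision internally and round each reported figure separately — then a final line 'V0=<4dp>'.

(0,0): Delta=-0.6220 Bond=40.6926
V0=4.6176

The replicating-portfolio and risk-neutral prices coincide; use p* = (1.25−0.61)/(1.41−0.61) = 0.8000 for the latter.
Terminal payoffs: V(1,0)=28.8600, V(1,1)=0.0000
  t=0,j=0: stock 58.0000 → up 81.7800 (V=0.0000), down 35.3800 (V=28.8600). Price 4.6176; hedge Δ=-0.6220, bond B=40.6926.
Check: Δ(0,0)·S0 + B(0,0) = 4.6176 = V0.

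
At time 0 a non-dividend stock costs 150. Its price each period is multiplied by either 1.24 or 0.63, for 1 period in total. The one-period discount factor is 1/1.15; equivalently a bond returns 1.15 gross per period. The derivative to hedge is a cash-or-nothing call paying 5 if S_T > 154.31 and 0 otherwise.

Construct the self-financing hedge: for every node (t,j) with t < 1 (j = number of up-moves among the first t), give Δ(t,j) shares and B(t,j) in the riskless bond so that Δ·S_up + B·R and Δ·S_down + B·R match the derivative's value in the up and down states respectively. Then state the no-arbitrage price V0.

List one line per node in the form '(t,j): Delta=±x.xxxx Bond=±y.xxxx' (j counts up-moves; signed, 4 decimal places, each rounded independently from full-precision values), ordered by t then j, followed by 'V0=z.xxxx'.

(0,0): Delta=0.0546 Bond=-4.4904
V0=3.7063

Risk-neutral probability p* = (R−d)/(u−d) = (1.15−0.63)/(1.24−0.63) = 0.8525.
Payoff layer (t=1): V(1,0)=0.0000, V(1,1)=5.0000
(0,0): S=150.0000. Δ = (V_up−V_dn)/(S_up−S_dn) = (5.0000−0.0000)/(186.0000−94.5000) = 0.0546. V = [p*·5.0000 + (1−p*)·0.0000]/1.15 = 3.7063. B = V − Δ·S = -4.4904.
Each (Δ,B) replicates both successor values, so the strategy is self-financing and V0 is arbitrage-free.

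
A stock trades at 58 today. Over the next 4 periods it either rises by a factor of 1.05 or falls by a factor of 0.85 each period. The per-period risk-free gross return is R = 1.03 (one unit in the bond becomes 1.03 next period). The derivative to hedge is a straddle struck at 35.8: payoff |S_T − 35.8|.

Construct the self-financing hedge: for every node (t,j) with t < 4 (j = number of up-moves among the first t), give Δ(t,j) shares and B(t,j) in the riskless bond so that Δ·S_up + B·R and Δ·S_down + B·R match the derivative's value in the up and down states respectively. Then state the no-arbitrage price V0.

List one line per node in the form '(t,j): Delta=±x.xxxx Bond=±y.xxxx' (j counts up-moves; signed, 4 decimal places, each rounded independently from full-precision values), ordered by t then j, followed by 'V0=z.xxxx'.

The replicating-portfolio and risk-neutral prices coincide; use p* = (1.03−0.85)/(1.05−0.85) = 0.9000 for the latter.
Terminal payoffs: V(4,0)=5.5236, V(4,1)=1.6002, V(4,2)=10.4003, V(4,3)=21.2709, V(4,4)=34.6994
  t=3,j=0: stock 35.6192 → up 37.4002 (V=1.6002), down 30.2764 (V=5.5236). Price 1.9345; hedge Δ=-0.5507, bond B=21.5516.
  t=3,j=1: stock 44.0003 → up 46.2003 (V=10.4003), down 37.4002 (V=1.6002). Price 9.2430; hedge Δ=1.0000, bond B=-34.7573.
  t=3,j=2: stock 54.3532 → up 57.0709 (V=21.2709), down 46.2003 (V=10.4003). Price 19.5960; hedge Δ=1.0000, bond B=-34.7573.
  t=3,j=3: stock 67.1423 → up 70.4994 (V=34.6994), down 57.0709 (V=21.2709). Price 32.3850; hedge Δ=1.0000, bond B=-34.7573.
  t=2,j=0: stock 41.9050 → up 44.0002 (V=9.2430), down 35.6192 (V=1.9345). Price 8.2642; hedge Δ=0.8720, bond B=-28.2780.
  t=2,j=1: stock 51.7650 → up 54.3533 (V=19.5960), down 44.0003 (V=9.2430). Price 18.0201; hedge Δ=1.0000, bond B=-33.7449.
  t=2,j=2: stock 63.9450 → up 67.1423 (V=32.3850), down 54.3532 (V=19.5960). Price 30.2001; hedge Δ=1.0000, bond B=-33.7449.
  t=1,j=0: stock 49.3000 → up 51.7650 (V=18.0201), down 41.9050 (V=8.2642). Price 16.5480; hedge Δ=0.9894, bond B=-32.2313.
  t=1,j=1: stock 60.9000 → up 63.9450 (V=30.2001), down 51.7650 (V=18.0201). Price 28.1379; hedge Δ=1.0000, bond B=-32.7621.
  t=0,j=0: stock 58.0000 → up 60.9000 (V=28.1379), down 49.3000 (V=16.5480). Price 26.1931; hedge Δ=0.9991, bond B=-31.7563.
Check: Δ(0,0)·S0 + B(0,0) = 26.1931 = V0.

(0,0): Delta=0.9991 Bond=-31.7563
(1,0): Delta=0.9894 Bond=-32.2313
(1,1): Delta=1.0000 Bond=-32.7621
(2,0): Delta=0.8720 Bond=-28.2780
(2,1): Delta=1.0000 Bond=-33.7449
(2,2): Delta=1.0000 Bond=-33.7449
(3,0): Delta=-0.5507 Bond=21.5516
(3,1): Delta=1.0000 Bond=-34.7573
(3,2): Delta=1.0000 Bond=-34.7573
(3,3): Delta=1.0000 Bond=-34.7573
V0=26.1931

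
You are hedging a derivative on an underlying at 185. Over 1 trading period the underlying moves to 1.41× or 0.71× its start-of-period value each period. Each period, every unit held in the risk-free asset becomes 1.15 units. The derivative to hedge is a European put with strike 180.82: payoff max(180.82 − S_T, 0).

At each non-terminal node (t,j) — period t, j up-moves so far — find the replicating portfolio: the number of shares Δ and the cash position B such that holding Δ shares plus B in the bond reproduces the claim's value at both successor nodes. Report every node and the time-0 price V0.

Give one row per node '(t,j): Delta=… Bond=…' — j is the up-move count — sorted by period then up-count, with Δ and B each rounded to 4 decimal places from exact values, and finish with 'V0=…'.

(0,0): Delta=-0.3820 Bond=86.6493
V0=15.9779

Since d<R<u, set p* = (R−d)/(u−d) = 0.6286; price each node as the discounted p*-expectation of its children.
Payoff layer (t=1): V(1,0)=49.4700, V(1,1)=0.0000
Node (0,0) S=185.0000: V=(p*·0.0000+(1−p*)·49.4700)/1.15=15.9779; Δ=(0.0000−49.4700)/(260.8500−131.3500)=-0.3820; B=V−Δ·S=86.6493
Each (Δ,B) replicates both successor values, so the strategy is self-financing and V0 is arbitrage-free.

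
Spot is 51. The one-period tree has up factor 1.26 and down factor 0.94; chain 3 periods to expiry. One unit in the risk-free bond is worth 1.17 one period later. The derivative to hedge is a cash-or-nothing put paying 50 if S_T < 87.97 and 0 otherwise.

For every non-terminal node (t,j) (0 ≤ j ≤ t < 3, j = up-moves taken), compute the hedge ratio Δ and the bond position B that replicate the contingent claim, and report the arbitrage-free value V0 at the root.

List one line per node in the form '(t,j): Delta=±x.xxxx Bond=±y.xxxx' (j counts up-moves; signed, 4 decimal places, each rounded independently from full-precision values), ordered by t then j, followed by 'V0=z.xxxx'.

Under the risk-neutral measure, an up-move has probability p* = (R−d)/(u−d) = 0.7187 and values discount at R = 1.17.
Terminal values V(3,·): V(3,0)=50.0000, V(3,1)=50.0000, V(3,2)=50.0000, V(3,3)=0.0000
Node (2,0) S=45.0636: V=(p*·50.0000+(1−p*)·50.0000)/1.17=42.7350; Δ=(50.0000−50.0000)/(56.7801−42.3598)=0.0000; B=V−Δ·S=42.7350
Node (2,1) S=60.4044: V=(p*·50.0000+(1−p*)·50.0000)/1.17=42.7350; Δ=(50.0000−50.0000)/(76.1095−56.7801)=0.0000; B=V−Δ·S=42.7350
Node (2,2) S=80.9676: V=(p*·0.0000+(1−p*)·50.0000)/1.17=12.0192; Δ=(0.0000−50.0000)/(102.0192−76.1095)=-1.9298; B=V−Δ·S=168.2692
Node (1,0) S=47.9400: V=(p*·42.7350+(1−p*)·42.7350)/1.17=36.5257; Δ=(42.7350−42.7350)/(60.4044−45.0636)=0.0000; B=V−Δ·S=36.5257
Node (1,1) S=64.2600: V=(p*·12.0192+(1−p*)·42.7350)/1.17=17.6565; Δ=(12.0192−42.7350)/(80.9676−60.4044)=-1.4937; B=V−Δ·S=113.6434
Node (0,0) S=51.0000: V=(p*·17.6565+(1−p*)·36.5257)/1.17=19.6269; Δ=(17.6565−36.5257)/(64.2600−47.9400)=-1.1562; B=V−Δ·S=78.5932
Check: Δ(0,0)·S0 + B(0,0) = 19.6269 = V0.

(0,0): Delta=-1.1562 Bond=78.5932
(1,0): Delta=0.0000 Bond=36.5257
(1,1): Delta=-1.4937 Bond=113.6434
(2,0): Delta=0.0000 Bond=42.7350
(2,1): Delta=0.0000 Bond=42.7350
(2,2): Delta=-1.9298 Bond=168.2692
V0=19.6269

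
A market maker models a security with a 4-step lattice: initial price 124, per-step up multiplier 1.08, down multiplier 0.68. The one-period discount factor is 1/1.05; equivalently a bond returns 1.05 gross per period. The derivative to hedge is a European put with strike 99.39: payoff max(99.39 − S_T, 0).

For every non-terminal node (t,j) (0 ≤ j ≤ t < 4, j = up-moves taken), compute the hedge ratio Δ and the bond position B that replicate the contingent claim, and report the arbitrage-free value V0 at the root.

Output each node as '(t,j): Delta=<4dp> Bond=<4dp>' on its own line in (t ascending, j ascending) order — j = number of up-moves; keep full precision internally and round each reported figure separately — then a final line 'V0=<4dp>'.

Under the risk-neutral measure, an up-move has probability p* = (R−d)/(u−d) = 0.9250 and values discount at R = 1.05.
Payoff layer (t=4): V(4,0)=72.8771, V(4,1)=57.2813, V(4,2)=32.5114, V(4,3)=0.0000, V(4,4)=0.0000
  t=3,j=0: stock 38.9896 → up 42.1087 (V=57.2813), down 26.5129 (V=72.8771). Price 55.6676; hedge Δ=-1.0000, bond B=94.6571.
  t=3,j=1: stock 61.9246 → up 66.8786 (V=32.5114), down 42.1087 (V=57.2813). Price 32.7325; hedge Δ=-1.0000, bond B=94.6571.
  t=3,j=2: stock 98.3508 → up 106.2189 (V=0.0000), down 66.8786 (V=32.5114). Price 2.3222; hedge Δ=-0.8264, bond B=83.6008.
  t=3,j=3: stock 156.2043 → up 168.7006 (V=0.0000), down 106.2189 (V=0.0000). Price 0.0000; hedge Δ=0.0000, bond B=0.0000.
  t=2,j=0: stock 57.3376 → up 61.9246 (V=32.7325), down 38.9896 (V=55.6676). Price 32.8121; hedge Δ=-1.0000, bond B=90.1497.
  t=2,j=1: stock 91.0656 → up 98.3508 (V=2.3222), down 61.9246 (V=32.7325). Price 4.3838; hedge Δ=-0.8348, bond B=80.4096.
  t=2,j=2: stock 144.6336 → up 156.2043 (V=0.0000), down 98.3508 (V=2.3222). Price 0.1659; hedge Δ=-0.0401, bond B=5.9715.
  t=1,j=0: stock 84.3200 → up 91.0656 (V=4.3838), down 57.3376 (V=32.8121). Price 6.2057; hedge Δ=-0.8429, bond B=77.2762.
  t=1,j=1: stock 133.9200 → up 144.6336 (V=0.1659), down 91.0656 (V=4.3838). Price 0.4593; hedge Δ=-0.0787, bond B=11.0041.
  t=0,j=0: stock 124.0000 → up 133.9200 (V=0.4593), down 84.3200 (V=6.2057). Price 0.8478; hedge Δ=-0.1159, bond B=15.2139.
Check: Δ(0,0)·S0 + B(0,0) = 0.8478 = V0.

(0,0): Delta=-0.1159 Bond=15.2139
(1,0): Delta=-0.8429 Bond=77.2762
(1,1): Delta=-0.0787 Bond=11.0041
(2,0): Delta=-1.0000 Bond=90.1497
(2,1): Delta=-0.8348 Bond=80.4096
(2,2): Delta=-0.0401 Bond=5.9715
(3,0): Delta=-1.0000 Bond=94.6571
(3,1): Delta=-1.0000 Bond=94.6571
(3,2): Delta=-0.8264 Bond=83.6008
(3,3): Delta=0.0000 Bond=0.0000
V0=0.8478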